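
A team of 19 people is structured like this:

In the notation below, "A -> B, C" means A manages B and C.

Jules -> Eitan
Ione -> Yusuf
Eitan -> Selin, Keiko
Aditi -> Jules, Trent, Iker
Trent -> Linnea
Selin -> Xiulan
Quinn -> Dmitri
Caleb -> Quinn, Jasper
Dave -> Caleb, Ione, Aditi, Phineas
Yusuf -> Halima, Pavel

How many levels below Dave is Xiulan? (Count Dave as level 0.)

5

Chain from Xiulan up to Dave: Xiulan → Selin → Eitan → Jules → Aditi → Dave. That is 5 steps up, so Xiulan is 5 levels below Dave.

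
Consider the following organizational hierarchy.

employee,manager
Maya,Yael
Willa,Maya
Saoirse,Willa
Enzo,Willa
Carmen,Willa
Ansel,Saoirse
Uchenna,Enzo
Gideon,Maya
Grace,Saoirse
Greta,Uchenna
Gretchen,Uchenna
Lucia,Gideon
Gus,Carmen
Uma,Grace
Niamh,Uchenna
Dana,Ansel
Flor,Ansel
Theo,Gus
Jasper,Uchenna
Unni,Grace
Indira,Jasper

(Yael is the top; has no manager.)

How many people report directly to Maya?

Maya directly manages Willa, Gideon. That is 2 direct reports.

2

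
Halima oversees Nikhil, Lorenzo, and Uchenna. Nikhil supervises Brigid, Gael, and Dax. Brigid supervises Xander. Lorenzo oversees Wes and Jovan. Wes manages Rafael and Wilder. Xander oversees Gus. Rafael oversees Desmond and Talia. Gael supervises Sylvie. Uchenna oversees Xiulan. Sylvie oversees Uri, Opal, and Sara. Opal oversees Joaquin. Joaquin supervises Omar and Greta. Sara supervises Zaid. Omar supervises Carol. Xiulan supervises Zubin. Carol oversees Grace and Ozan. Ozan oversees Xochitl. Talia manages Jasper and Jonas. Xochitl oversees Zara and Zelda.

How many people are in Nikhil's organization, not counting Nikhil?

19

Nikhil directly manages Brigid, Gael, Dax. Under Brigid: Xander, Gus (2). Under Gael: Sylvie, Sara, Zaid, Opal, Joaquin, Greta, Omar, Carol, Grace, Ozan, Xochitl, Zelda, Zara, Uri (14). Dax has no reports. So Nikhil's organization is 3 direct reports plus everyone under them: 3 + 15 + 1 = 19.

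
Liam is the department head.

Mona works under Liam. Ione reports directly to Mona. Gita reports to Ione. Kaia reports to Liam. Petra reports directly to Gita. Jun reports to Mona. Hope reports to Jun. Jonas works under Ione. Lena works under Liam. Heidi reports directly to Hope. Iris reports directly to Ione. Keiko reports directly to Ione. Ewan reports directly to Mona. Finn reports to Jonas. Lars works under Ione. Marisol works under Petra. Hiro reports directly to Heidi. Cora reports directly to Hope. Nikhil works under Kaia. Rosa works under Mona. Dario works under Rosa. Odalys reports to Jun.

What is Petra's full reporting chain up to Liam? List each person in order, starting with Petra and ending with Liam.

Petra reports to Gita. Gita reports to Ione. Ione reports to Mona. Mona reports to Liam. Liam is at the top.

Petra -> Gita -> Ione -> Mona -> Liam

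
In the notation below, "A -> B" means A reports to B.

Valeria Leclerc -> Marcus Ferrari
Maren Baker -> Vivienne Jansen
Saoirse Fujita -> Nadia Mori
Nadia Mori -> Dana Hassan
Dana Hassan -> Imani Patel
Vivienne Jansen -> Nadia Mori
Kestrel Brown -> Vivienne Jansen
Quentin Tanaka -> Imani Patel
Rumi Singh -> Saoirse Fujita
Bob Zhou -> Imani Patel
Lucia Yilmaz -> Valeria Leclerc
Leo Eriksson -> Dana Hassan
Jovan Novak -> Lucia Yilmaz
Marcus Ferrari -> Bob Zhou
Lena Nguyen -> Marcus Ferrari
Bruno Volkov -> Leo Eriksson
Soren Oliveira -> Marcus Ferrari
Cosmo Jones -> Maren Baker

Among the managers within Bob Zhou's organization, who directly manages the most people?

Direct-report counts within Bob Zhou's organization: Bob Zhou has 1; Marcus Ferrari has 3; Valeria Leclerc has 1; Lucia Yilmaz has 1. The largest is 3, held by Marcus Ferrari.

Marcus Ferrari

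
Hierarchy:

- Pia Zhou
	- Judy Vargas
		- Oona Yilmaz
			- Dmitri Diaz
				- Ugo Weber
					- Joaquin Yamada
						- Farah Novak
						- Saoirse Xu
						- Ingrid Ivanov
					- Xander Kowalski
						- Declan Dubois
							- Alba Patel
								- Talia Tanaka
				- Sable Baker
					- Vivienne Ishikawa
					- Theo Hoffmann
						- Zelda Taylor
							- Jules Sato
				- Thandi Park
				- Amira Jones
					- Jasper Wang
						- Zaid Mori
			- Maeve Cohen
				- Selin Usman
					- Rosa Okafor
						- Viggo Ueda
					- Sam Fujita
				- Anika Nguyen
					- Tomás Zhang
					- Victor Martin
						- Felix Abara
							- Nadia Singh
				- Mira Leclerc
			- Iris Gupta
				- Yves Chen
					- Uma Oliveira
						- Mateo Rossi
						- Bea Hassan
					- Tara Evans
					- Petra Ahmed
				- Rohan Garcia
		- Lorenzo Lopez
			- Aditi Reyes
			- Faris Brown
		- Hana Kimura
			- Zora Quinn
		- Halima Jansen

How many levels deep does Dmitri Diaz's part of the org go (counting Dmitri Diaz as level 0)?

5

The longest chain under Dmitri Diaz runs Dmitri Diaz → Ugo Weber → Xander Kowalski → Declan Dubois → Alba Patel → Talia Tanaka, which is 5 levels below Dmitri Diaz.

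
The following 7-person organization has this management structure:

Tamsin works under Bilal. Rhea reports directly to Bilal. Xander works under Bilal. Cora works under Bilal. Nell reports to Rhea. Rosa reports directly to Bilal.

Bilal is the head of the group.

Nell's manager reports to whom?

Bilal

Nell reports to Rhea, and Rhea reports to Bilal. So Nell's skip-level manager is Bilal.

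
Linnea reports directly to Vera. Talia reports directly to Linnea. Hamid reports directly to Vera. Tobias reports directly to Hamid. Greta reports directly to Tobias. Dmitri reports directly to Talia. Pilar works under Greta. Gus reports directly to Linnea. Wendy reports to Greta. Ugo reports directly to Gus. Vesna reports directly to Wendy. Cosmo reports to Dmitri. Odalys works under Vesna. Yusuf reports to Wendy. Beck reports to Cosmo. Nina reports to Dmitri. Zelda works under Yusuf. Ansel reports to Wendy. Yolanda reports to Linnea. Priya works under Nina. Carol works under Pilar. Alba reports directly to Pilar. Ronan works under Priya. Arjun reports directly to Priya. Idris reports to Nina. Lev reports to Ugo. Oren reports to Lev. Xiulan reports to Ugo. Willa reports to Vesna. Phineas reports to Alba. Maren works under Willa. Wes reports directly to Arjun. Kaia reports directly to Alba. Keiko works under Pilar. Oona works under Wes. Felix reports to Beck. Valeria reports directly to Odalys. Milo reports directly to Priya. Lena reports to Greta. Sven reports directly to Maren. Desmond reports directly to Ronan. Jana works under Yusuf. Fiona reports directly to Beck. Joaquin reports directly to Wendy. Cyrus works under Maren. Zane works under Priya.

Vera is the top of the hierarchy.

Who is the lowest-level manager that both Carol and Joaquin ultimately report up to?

Greta

Carol's chain of managers is Pilar, Greta, Tobias, Hamid, Vera. Joaquin's chain of managers is Wendy, Greta, Tobias, Hamid, Vera. The first manager that appears in both chains is Greta.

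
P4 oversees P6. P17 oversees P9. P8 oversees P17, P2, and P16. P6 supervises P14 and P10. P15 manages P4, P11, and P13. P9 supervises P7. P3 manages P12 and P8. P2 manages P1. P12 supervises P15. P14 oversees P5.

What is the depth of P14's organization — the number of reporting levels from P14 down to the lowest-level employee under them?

The longest chain under P14 runs P14 → P5, which is 1 level below P14.

1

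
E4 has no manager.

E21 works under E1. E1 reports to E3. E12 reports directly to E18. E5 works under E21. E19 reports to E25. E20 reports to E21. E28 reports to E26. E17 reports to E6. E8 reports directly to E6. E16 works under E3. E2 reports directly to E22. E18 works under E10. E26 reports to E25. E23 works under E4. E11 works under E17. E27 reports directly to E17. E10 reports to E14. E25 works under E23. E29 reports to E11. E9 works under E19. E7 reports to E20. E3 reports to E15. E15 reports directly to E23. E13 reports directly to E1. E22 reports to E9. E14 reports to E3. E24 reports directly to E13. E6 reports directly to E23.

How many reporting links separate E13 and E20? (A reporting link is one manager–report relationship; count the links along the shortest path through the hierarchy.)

3

E13 is 1 level below E1, and E20 is 2 levels below E1 (their lowest common manager). The shortest path runs up from E13 to E1 and back down to E20: 1 + 2 = 3 links.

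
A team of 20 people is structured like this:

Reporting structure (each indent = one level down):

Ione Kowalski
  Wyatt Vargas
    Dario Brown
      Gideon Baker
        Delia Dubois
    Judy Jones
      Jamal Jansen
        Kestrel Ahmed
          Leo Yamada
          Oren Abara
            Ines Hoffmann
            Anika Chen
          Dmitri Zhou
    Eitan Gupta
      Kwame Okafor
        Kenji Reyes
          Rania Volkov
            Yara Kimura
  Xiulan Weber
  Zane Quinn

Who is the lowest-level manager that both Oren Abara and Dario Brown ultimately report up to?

Oren Abara's chain of managers is Kestrel Ahmed, Jamal Jansen, Judy Jones, Wyatt Vargas, Ione Kowalski. Dario Brown's chain of managers is Wyatt Vargas, Ione Kowalski. The first manager that appears in both chains is Wyatt Vargas.

Wyatt Vargas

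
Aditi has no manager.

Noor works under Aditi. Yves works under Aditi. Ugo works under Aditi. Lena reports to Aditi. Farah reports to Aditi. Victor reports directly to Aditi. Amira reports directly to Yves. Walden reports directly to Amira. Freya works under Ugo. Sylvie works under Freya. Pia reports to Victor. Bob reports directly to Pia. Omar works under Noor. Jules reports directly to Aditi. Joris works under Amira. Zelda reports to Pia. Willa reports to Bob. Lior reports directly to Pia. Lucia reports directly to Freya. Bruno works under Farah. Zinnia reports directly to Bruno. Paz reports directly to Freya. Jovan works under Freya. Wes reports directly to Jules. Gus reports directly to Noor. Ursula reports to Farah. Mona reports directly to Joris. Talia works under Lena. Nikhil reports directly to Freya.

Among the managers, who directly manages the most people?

Direct-report counts: Aditi has 7; Jules has 1; Victor has 1; Pia has 3; Bob has 1; Farah has 2; Bruno has 1; Lena has 1; Ugo has 1; Freya has 5; Yves has 1; Amira has 2; Joris has 1; Noor has 2. The largest is 7, held by Aditi.

Aditi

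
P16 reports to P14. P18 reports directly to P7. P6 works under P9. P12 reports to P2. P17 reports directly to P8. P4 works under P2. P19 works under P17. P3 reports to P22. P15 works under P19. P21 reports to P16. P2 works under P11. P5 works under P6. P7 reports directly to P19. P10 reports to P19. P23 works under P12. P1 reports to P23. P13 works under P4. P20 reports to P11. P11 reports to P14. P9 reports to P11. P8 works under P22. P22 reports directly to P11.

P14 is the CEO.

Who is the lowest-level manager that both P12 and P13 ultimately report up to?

P12's chain of managers is P2, P11, P14. P13's chain of managers is P4, P2, P11, P14. The first manager that appears in both chains is P2.

P2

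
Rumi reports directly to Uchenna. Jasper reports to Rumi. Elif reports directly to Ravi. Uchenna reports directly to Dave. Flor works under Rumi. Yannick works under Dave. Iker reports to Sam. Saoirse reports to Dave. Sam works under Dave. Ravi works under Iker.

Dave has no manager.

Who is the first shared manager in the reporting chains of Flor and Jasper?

Rumi

Flor's chain of managers is Rumi, Uchenna, Dave. Jasper's chain of managers is Rumi, Uchenna, Dave. The first manager that appears in both chains is Rumi.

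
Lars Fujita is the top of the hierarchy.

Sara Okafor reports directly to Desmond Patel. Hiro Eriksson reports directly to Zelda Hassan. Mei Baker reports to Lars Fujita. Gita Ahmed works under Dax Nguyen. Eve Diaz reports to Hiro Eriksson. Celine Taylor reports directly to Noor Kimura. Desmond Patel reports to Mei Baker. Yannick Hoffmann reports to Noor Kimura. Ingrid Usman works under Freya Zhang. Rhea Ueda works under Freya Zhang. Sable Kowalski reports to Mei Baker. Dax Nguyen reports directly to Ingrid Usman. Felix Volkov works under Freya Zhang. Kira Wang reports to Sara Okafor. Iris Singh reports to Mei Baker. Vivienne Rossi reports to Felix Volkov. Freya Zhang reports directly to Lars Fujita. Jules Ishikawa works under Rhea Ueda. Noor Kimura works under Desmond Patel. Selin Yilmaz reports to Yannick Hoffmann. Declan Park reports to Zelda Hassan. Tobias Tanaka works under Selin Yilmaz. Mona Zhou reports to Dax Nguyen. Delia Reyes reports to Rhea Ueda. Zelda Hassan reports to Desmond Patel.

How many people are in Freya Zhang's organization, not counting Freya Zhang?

9

Freya Zhang directly manages Felix Volkov, Rhea Ueda, Ingrid Usman. Under Felix Volkov: Vivienne Rossi (1). Under Rhea Ueda: Jules Ishikawa, Delia Reyes (2). Under Ingrid Usman: Dax Nguyen, Gita Ahmed, Mona Zhou (3). So Freya Zhang's organization is 3 direct reports plus everyone under them: 2 + 3 + 4 = 9.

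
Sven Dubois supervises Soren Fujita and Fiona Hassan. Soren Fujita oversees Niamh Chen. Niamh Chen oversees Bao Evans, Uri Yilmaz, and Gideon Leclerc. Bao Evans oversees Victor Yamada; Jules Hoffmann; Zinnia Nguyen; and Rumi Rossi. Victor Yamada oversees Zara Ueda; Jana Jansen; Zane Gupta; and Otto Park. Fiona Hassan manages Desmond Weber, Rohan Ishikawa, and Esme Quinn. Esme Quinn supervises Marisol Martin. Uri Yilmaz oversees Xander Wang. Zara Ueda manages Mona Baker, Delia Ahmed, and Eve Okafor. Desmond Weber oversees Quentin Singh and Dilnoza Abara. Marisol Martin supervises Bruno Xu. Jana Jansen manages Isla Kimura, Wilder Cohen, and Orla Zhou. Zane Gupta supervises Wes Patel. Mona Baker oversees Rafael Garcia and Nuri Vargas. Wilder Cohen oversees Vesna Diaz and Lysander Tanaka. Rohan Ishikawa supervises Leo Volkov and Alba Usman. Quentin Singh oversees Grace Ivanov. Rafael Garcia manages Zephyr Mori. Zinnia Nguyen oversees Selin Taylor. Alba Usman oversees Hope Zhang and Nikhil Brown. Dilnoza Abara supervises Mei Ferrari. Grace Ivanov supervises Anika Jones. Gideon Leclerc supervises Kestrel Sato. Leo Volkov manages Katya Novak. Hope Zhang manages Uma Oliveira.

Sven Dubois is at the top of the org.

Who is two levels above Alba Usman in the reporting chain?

Alba Usman reports to Rohan Ishikawa, and Rohan Ishikawa reports to Fiona Hassan. So Alba Usman's skip-level manager is Fiona Hassan.

Fiona Hassan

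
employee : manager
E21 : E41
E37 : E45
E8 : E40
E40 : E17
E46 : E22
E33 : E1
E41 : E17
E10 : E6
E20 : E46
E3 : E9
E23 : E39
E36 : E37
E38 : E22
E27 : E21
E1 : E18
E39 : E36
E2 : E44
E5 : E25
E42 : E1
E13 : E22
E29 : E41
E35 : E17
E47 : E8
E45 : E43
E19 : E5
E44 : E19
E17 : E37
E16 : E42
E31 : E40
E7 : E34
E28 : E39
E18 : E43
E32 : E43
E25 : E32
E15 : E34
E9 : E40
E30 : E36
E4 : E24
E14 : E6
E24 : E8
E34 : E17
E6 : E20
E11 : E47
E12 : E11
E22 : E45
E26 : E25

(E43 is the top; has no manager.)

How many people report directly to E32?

E32 directly manages E25. That is 1 direct report.

1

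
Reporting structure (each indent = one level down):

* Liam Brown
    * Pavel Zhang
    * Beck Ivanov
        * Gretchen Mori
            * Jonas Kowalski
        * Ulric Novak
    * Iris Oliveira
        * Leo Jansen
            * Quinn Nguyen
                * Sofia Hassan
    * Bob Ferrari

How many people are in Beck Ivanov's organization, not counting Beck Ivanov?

Beck Ivanov directly manages Gretchen Mori, Ulric Novak. Under Gretchen Mori: Jonas Kowalski (1). Ulric Novak has no reports. So Beck Ivanov's organization is 2 direct reports plus everyone under them: 2 + 1 = 3.

3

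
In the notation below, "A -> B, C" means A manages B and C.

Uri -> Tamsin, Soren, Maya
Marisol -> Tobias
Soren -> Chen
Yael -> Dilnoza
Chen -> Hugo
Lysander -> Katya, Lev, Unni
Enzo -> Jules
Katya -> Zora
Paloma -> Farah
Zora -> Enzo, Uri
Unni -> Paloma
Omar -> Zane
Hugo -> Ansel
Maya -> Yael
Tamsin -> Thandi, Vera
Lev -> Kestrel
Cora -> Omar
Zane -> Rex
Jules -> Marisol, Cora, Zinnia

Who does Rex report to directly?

Zane

Rex reports directly to Zane.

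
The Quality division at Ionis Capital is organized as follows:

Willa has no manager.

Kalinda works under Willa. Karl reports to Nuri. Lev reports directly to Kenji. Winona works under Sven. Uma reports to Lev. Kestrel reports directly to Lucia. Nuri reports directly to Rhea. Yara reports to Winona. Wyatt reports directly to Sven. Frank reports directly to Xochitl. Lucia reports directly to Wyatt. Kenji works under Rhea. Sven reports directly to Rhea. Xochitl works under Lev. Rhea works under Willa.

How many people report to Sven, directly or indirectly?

5

Sven directly manages Winona, Wyatt. Under Winona: Yara (1). Under Wyatt: Lucia, Kestrel (2). So Sven's organization is 2 direct reports plus everyone under them: 2 + 3 = 5.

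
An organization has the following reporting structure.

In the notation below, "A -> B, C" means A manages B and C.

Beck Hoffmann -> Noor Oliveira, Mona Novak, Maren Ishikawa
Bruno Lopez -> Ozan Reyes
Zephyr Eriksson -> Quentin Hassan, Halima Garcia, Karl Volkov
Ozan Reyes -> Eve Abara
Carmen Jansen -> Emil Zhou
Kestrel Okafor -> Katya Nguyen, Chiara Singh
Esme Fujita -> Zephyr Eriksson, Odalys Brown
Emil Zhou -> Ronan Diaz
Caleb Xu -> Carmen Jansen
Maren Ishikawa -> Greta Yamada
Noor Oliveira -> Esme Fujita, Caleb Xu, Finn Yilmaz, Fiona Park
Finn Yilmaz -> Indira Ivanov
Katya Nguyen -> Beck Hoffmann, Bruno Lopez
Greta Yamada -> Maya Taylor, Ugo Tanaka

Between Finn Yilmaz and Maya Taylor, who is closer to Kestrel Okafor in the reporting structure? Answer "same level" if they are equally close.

Finn Yilmaz is 4 levels below Kestrel Okafor; Maya Taylor is 5. Finn Yilmaz is higher.

Finn Yilmaz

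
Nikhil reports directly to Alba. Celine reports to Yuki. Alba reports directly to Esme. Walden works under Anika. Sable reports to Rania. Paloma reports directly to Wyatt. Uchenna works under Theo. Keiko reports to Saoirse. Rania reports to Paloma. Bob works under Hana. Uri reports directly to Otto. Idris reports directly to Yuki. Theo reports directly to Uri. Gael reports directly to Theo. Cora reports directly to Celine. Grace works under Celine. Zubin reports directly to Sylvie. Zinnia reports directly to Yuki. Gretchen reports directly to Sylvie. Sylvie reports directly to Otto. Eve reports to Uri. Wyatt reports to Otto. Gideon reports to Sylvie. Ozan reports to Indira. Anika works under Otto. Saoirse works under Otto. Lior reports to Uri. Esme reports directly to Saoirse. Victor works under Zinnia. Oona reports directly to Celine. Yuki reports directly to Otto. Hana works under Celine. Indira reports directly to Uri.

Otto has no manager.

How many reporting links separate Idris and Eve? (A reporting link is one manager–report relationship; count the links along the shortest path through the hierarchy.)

4

Idris is 2 levels below Otto, and Eve is 2 levels below Otto (their lowest common manager). The shortest path runs up from Idris to Otto and back down to Eve: 2 + 2 = 4 links.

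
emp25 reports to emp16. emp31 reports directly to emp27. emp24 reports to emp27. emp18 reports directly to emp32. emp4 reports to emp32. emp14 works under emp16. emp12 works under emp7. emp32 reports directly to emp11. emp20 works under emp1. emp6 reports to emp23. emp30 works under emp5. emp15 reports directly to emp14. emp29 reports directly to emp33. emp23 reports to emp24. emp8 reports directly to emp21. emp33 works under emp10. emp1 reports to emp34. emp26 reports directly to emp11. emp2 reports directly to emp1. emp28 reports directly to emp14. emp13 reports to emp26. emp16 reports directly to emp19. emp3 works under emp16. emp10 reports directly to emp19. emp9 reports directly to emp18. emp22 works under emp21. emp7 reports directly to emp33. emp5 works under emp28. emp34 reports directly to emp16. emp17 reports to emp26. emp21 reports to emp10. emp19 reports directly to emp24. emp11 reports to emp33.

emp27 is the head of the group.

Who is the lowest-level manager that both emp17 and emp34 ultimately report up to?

emp19

emp17's chain of managers is emp26, emp11, emp33, emp10, emp19, emp24, emp27. emp34's chain of managers is emp16, emp19, emp24, emp27. The first manager that appears in both chains is emp19.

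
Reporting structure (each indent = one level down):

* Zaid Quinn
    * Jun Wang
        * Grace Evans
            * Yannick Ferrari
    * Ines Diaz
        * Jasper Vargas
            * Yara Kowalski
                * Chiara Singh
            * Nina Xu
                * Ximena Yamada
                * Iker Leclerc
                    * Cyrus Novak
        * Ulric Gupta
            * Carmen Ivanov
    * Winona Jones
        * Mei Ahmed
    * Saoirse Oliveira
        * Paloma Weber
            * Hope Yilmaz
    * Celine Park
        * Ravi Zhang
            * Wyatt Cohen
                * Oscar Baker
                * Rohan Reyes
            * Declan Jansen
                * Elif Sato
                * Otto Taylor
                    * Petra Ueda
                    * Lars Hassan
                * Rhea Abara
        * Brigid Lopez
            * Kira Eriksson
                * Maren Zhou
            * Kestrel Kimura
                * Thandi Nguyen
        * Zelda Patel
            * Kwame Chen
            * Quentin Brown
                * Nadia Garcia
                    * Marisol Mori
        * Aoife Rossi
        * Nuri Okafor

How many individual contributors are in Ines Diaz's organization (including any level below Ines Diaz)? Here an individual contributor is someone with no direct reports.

4

The people in Ines Diaz's organization with no one reporting to them are Carmen Ivanov, Cyrus Novak, Ximena Yamada, Chiara Singh. That is 4.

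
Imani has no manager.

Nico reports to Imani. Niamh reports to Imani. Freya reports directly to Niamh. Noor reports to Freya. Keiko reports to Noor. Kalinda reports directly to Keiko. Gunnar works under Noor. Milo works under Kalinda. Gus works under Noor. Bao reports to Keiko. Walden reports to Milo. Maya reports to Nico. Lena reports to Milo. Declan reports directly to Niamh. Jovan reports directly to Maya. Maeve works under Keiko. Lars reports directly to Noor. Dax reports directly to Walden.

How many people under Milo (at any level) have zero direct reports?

2

The people in Milo's organization with no one reporting to them are Lena, Dax. That is 2.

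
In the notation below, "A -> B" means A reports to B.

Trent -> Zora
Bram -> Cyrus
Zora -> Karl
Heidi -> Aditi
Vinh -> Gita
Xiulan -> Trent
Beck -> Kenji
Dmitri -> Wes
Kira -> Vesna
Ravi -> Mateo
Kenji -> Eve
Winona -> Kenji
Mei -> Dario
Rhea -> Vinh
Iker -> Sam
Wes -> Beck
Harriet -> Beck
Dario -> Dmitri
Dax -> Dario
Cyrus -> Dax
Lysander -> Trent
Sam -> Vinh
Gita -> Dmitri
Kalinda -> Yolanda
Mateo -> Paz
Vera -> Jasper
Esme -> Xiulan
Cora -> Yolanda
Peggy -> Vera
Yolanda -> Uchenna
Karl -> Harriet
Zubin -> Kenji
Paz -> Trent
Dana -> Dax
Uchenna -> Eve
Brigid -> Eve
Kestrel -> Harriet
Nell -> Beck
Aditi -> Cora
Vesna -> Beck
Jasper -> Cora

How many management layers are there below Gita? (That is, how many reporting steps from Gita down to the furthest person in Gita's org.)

The longest chain under Gita runs Gita → Vinh → Sam → Iker, which is 3 levels below Gita.

3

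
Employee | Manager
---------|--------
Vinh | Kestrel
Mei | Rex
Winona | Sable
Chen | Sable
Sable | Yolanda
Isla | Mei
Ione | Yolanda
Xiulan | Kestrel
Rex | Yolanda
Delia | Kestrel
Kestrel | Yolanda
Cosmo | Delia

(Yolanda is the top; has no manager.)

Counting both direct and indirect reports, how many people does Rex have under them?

2

Rex directly manages Mei. Under Mei: Isla (1). That's 2 in total.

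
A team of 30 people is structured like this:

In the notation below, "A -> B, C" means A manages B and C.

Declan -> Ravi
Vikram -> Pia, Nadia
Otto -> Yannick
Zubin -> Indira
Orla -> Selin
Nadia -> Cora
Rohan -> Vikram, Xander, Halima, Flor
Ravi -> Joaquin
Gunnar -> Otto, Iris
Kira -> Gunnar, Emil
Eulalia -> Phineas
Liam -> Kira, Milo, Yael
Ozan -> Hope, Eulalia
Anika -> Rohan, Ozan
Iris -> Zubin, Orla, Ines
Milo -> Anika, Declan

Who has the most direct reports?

Rohan

Direct-report counts: Liam has 3; Milo has 2; Declan has 1; Ravi has 1; Anika has 2; Ozan has 2; Eulalia has 1; Rohan has 4; Vikram has 2; Nadia has 1; Kira has 2; Gunnar has 2; Iris has 3; Orla has 1; Zubin has 1; Otto has 1. The largest is 4, held by Rohan.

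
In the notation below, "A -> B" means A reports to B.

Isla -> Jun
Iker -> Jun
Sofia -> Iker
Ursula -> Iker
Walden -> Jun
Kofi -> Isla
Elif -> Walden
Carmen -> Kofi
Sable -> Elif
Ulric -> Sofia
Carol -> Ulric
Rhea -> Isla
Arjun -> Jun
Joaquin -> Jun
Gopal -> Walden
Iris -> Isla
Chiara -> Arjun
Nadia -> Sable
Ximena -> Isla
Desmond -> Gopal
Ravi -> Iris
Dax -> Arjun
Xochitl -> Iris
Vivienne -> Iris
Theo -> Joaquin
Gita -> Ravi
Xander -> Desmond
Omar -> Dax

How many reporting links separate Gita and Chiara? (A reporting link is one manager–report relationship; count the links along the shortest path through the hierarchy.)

6

Gita is 4 levels below Jun, and Chiara is 2 levels below Jun (their lowest common manager). The shortest path runs up from Gita to Jun and back down to Chiara: 4 + 2 = 6 links.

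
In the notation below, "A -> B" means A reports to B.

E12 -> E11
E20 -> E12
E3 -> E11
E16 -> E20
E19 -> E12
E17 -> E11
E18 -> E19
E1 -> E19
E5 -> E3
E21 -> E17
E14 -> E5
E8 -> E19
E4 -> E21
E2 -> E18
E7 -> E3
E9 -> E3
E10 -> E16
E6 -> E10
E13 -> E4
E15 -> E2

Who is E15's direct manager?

E2

E15 reports directly to E2.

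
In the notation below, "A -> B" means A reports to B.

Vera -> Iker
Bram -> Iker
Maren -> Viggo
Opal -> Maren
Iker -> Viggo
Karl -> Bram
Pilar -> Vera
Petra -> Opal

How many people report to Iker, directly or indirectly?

4

Iker directly manages Vera, Bram. Under Vera: Pilar (1). Under Bram: Karl (1). So Iker's organization is 2 direct reports plus everyone under them: 2 + 2 = 4.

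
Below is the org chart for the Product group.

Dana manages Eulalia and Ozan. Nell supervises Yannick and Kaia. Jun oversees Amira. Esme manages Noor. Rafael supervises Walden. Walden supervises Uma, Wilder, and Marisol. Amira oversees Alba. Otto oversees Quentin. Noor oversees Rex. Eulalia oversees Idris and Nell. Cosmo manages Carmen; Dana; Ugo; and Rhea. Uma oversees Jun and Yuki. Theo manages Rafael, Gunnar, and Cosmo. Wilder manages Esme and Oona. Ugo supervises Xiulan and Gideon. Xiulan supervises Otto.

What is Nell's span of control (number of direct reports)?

Nell directly manages Yannick, Kaia. That is 2 direct reports.

2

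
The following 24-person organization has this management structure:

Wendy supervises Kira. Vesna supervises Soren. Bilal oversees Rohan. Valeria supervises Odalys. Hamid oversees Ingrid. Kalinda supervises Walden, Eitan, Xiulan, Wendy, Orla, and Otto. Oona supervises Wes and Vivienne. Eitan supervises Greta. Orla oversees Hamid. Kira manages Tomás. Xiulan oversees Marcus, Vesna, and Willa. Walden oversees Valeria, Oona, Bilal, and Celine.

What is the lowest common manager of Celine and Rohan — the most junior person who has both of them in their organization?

Walden

Celine's chain of managers is Walden, Kalinda. Rohan's chain of managers is Bilal, Walden, Kalinda. The first manager that appears in both chains is Walden.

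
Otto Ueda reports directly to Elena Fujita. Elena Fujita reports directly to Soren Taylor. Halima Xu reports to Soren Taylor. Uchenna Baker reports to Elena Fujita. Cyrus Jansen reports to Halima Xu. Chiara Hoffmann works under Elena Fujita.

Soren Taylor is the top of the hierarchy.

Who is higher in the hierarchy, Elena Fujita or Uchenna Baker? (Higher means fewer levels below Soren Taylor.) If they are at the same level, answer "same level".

Elena Fujita is 1 level below Soren Taylor; Uchenna Baker is 2. Elena Fujita is higher.

Elena Fujita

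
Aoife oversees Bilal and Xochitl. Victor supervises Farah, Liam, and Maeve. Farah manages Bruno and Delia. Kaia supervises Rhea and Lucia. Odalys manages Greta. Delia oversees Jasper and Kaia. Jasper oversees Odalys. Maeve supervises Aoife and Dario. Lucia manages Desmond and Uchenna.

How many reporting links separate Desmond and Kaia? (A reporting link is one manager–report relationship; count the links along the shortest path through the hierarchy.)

2

Desmond is in Kaia's organization: the chain from Desmond up to Kaia is Desmond → Lucia → Kaia, which is 2 links.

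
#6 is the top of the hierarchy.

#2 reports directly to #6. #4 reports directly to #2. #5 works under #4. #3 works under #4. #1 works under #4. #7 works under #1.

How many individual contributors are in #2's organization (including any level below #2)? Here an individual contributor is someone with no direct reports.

3

The people in #2's organization with no one reporting to them are #7, #3, #5. That is 3.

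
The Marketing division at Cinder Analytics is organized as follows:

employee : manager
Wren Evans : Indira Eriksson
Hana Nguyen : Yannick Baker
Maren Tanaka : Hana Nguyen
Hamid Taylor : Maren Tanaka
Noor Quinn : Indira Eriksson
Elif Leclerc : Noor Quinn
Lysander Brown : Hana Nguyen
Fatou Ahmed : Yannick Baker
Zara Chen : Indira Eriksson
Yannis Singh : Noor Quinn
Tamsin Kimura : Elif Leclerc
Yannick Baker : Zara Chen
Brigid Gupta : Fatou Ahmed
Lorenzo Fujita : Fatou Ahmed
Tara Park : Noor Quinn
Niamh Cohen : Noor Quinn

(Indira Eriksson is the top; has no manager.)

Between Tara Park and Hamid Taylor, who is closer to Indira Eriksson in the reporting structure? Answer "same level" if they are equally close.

Tara Park

Tara Park is 2 levels below Indira Eriksson; Hamid Taylor is 5. Tara Park is higher.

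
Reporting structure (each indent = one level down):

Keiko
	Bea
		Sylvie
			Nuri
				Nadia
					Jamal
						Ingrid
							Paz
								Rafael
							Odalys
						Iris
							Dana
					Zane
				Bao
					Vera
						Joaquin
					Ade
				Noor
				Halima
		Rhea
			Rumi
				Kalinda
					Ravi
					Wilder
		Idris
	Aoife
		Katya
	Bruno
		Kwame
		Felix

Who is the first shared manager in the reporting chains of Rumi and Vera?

Rumi's chain of managers is Rhea, Bea, Keiko. Vera's chain of managers is Bao, Nuri, Sylvie, Bea, Keiko. The first manager that appears in both chains is Bea.

Bea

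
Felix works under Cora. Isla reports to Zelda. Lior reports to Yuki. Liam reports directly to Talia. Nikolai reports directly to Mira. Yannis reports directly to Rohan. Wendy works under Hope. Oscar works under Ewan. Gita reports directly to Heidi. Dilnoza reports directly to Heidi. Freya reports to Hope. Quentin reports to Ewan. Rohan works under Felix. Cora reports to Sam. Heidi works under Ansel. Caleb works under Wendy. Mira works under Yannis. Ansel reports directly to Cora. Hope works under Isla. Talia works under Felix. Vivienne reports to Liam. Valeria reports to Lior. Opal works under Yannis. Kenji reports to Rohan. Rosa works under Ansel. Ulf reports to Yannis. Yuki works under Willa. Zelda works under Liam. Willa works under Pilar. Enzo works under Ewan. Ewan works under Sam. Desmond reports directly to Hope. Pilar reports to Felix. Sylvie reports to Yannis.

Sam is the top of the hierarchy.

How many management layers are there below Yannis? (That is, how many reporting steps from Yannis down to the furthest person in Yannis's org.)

The longest chain under Yannis runs Yannis → Mira → Nikolai, which is 2 levels below Yannis.

2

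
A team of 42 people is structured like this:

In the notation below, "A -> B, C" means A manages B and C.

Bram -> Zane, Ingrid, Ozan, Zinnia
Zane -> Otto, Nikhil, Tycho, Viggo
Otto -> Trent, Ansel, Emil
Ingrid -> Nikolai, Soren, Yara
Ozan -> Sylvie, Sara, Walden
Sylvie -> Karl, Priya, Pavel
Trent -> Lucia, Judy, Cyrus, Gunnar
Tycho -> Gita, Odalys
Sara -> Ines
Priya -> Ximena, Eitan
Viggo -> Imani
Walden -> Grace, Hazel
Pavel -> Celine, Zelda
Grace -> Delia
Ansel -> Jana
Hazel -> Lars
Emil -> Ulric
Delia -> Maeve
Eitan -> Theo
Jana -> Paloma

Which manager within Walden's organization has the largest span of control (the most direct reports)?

Direct-report counts within Walden's organization: Walden has 2; Hazel has 1; Grace has 1; Delia has 1. The largest is 2, held by Walden.

Walden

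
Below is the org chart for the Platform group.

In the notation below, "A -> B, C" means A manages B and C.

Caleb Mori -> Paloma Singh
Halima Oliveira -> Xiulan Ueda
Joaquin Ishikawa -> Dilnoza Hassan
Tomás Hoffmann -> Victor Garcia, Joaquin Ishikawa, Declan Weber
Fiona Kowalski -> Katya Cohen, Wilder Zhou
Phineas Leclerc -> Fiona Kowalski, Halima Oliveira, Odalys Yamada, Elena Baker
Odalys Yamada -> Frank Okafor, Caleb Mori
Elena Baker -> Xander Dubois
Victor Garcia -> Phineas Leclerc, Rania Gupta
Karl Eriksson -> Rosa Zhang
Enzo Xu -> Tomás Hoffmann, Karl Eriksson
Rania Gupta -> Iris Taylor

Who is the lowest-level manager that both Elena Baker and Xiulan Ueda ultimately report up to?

Phineas Leclerc

Elena Baker's chain of managers is Phineas Leclerc, Victor Garcia, Tomás Hoffmann, Enzo Xu. Xiulan Ueda's chain of managers is Halima Oliveira, Phineas Leclerc, Victor Garcia, Tomás Hoffmann, Enzo Xu. The first manager that appears in both chains is Phineas Leclerc.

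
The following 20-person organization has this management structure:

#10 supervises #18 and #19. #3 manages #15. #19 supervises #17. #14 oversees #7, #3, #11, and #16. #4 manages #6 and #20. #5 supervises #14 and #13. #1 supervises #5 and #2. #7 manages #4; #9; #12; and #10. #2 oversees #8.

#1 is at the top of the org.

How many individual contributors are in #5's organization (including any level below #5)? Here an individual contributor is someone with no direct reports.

The people in #5's organization with no one reporting to them are #13, #16, #11, #15, #12, #9, #20, #6, #17, #18. That is 10.

10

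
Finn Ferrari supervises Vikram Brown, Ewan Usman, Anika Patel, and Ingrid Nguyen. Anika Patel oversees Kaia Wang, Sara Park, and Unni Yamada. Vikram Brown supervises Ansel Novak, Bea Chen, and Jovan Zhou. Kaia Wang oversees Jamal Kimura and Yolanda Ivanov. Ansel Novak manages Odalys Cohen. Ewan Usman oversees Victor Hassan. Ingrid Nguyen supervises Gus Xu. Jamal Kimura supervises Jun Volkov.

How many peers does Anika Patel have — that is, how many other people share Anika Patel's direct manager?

Anika Patel reports to Finn Ferrari. Finn Ferrari's other direct reports are Vikram Brown, Ewan Usman, Ingrid Nguyen — 3 peers.

3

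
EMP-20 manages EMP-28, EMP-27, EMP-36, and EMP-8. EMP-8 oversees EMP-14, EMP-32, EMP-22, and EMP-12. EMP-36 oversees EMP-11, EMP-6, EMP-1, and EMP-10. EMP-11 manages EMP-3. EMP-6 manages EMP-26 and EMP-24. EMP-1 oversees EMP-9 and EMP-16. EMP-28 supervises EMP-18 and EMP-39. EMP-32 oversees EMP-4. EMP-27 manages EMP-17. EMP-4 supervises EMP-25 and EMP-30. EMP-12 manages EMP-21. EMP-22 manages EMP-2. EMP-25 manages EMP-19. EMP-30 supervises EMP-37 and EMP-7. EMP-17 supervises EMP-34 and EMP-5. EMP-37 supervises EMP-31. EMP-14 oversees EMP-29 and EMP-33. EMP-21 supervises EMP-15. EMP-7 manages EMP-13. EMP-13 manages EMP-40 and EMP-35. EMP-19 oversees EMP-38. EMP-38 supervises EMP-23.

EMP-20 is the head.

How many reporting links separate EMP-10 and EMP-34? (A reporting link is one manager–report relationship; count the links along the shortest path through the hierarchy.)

5

EMP-10 is 2 levels below EMP-20, and EMP-34 is 3 levels below EMP-20 (their lowest common manager). The shortest path runs up from EMP-10 to EMP-20 and back down to EMP-34: 2 + 3 = 5 links.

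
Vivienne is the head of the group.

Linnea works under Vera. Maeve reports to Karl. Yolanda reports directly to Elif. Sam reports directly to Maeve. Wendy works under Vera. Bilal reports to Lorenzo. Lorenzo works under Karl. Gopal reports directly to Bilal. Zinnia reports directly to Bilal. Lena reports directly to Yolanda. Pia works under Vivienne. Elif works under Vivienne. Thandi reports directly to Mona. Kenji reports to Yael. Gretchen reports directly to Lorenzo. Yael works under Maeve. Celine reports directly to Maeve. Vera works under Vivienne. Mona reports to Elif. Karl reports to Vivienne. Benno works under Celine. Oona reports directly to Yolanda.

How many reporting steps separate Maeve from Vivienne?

2

Chain from Maeve up to Vivienne: Maeve → Karl → Vivienne. That is 2 steps up, so Maeve is 2 levels below Vivienne.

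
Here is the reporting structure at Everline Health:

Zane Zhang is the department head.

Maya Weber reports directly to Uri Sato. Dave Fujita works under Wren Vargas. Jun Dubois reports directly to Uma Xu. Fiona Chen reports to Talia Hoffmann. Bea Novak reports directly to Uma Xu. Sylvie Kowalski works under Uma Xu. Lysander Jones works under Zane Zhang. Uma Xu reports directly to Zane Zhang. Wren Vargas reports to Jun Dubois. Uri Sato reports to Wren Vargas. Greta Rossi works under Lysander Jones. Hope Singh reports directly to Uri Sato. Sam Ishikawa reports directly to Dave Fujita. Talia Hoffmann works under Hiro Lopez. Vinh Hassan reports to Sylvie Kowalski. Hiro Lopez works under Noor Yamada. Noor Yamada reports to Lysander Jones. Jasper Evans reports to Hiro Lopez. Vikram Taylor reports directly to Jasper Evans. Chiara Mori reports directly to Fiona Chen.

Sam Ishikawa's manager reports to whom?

Sam Ishikawa reports to Dave Fujita, and Dave Fujita reports to Wren Vargas. So Sam Ishikawa's skip-level manager is Wren Vargas.

Wren Vargas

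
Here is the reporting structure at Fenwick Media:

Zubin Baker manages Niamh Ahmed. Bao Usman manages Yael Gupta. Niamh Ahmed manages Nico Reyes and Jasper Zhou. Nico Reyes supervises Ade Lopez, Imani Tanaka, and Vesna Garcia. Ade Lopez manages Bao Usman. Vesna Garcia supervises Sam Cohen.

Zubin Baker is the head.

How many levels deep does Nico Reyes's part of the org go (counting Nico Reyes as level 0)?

The longest chain under Nico Reyes runs Nico Reyes → Ade Lopez → Bao Usman → Yael Gupta, which is 3 levels below Nico Reyes.

3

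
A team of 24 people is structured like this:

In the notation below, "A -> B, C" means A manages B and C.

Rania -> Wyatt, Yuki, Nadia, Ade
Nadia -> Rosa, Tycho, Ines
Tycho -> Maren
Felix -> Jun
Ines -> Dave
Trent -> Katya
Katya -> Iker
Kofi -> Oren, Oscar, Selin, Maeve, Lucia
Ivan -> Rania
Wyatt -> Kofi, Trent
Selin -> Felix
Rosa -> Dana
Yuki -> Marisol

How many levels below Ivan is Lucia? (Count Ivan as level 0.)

Chain from Lucia up to Ivan: Lucia → Kofi → Wyatt → Rania → Ivan. That is 4 steps up, so Lucia is 4 levels below Ivan.

4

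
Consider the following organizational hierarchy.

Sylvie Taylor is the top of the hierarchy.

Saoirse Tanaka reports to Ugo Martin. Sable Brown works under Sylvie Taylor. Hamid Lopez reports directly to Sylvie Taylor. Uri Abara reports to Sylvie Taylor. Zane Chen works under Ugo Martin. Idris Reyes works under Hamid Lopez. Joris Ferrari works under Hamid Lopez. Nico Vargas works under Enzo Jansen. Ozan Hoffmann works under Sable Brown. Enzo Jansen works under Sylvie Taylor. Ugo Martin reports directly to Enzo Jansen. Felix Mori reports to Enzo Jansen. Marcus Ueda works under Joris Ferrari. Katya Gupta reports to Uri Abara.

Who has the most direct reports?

Direct-report counts: Sylvie Taylor has 4; Uri Abara has 1; Sable Brown has 1; Hamid Lopez has 2; Joris Ferrari has 1; Enzo Jansen has 3; Ugo Martin has 2. The largest is 4, held by Sylvie Taylor.

Sylvie Taylor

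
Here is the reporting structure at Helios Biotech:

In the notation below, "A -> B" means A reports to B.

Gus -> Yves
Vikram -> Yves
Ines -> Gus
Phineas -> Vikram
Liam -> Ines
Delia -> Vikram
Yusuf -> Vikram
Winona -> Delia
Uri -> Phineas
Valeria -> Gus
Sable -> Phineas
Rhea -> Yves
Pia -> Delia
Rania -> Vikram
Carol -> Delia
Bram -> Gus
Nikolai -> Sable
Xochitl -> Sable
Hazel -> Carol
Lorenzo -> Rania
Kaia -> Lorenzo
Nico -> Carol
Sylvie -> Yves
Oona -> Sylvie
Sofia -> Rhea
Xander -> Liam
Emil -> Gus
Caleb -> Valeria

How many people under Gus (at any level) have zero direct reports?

The people in Gus's organization with no one reporting to them are Emil, Bram, Caleb, Xander. That is 4.

4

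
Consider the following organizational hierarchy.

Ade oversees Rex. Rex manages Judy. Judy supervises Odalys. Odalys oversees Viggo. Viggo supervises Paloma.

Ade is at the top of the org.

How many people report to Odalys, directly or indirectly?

2

Odalys directly manages Viggo. Under Viggo: Paloma (1). That's 2 in total.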